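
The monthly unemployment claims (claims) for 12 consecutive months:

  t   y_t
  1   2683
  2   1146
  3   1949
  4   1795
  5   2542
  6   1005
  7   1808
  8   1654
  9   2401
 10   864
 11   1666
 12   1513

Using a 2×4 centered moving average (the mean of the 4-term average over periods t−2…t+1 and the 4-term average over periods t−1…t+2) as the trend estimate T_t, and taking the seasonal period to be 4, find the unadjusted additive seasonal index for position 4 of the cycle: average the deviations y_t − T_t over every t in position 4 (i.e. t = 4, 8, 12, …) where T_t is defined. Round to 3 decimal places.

-45.375

Season position 4 occurs at t = 4, 8 (where T_t is defined).
t=4: T_4 = 1840.37500; y_4 − T_4 = 1795 − 1840.37500 = -45.37500
t=8: T_8 = 1699.37500; y_8 − T_8 = 1654 − 1699.37500 = -45.37500
Mean deviation: (-45.37500 + -45.37500) / 2 = -45.375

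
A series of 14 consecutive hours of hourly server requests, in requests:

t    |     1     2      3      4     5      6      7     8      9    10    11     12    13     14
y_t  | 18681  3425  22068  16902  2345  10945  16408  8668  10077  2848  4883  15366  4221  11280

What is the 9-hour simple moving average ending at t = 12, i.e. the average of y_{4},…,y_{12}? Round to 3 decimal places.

9826.889

Sum of periods 4–12: 16902 + 2345 + 10945 + 16408 + 8668 + 10077 + 2848 + 4883 + 15366 = 88442
Divide by 9: 88442 / 9 = 9826.889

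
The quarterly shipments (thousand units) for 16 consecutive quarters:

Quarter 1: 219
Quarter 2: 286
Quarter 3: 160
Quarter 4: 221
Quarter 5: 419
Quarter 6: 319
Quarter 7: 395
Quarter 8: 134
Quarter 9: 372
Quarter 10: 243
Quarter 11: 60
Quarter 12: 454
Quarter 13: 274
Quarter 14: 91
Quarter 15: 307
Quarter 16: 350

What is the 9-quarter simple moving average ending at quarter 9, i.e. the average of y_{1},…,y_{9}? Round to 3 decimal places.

280.556

Sum of periods 1–9: 219 + 286 + 160 + 221 + 419 + 319 + 395 + 134 + 372 = 2525
Divide by 9: 2525 / 9 = 280.556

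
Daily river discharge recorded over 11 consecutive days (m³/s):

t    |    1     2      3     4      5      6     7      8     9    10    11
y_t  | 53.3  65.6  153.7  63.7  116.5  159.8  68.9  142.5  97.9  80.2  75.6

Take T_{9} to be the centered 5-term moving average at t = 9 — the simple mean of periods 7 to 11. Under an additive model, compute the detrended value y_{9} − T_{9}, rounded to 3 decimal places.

4.880

Trend T_9 = (68.9 + 142.5 + 97.9 + 80.2 + 75.6) / 5 = 465.1/5 = 93.02000
Detrended value: 97.9 − 93.02000 = 4.880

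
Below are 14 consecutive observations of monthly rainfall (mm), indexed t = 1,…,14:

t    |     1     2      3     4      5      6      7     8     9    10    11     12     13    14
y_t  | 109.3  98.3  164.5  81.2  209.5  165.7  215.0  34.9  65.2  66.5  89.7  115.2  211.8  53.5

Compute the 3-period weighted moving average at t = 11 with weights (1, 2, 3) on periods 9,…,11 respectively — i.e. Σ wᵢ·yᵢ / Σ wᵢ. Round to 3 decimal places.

77.883

Weighted sum: 1·65.2 + 2·66.5 + 3·89.7 = 65.2 + 133.0 + 269.1 = 467.3
Weight total: 1 + 2 + 3 = 6
WMA = 467.3 / 6 = 77.883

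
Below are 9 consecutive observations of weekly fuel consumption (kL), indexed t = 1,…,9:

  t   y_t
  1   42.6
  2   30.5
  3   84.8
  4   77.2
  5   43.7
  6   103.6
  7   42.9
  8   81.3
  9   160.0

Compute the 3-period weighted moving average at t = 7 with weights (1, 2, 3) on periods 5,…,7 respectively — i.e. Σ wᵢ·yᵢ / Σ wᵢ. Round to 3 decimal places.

Weighted sum: 1·43.7 + 2·103.6 + 3·42.9 = 43.7 + 207.2 + 128.7 = 379.6
Weight total: 1 + 2 + 3 = 6
WMA = 379.6 / 6 = 63.267

63.267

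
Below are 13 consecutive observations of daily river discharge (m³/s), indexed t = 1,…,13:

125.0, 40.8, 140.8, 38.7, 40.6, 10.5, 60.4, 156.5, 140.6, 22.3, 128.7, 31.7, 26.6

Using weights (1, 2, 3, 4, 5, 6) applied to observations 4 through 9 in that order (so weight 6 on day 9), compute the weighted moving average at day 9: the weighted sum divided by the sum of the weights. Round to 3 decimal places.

96.148

Weighted sum: 1·38.7 + 2·40.6 + 3·10.5 + 4·60.4 + 5·156.5 + 6·140.6 = 38.7 + 81.2 + 31.5 + 241.6 + 782.5 + 843.6 = 2019.1
Weight total: 1 + 2 + 3 + 4 + 5 + 6 = 21
WMA = 2019.1 / 21 = 96.148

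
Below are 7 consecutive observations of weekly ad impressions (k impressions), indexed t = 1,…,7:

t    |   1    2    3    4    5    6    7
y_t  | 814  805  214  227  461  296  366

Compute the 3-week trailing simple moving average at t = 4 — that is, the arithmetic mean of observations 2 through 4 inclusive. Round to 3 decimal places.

415.333

Sum of periods 2–4: 805 + 214 + 227 = 1246
Divide by 3: 1246 / 3 = 415.333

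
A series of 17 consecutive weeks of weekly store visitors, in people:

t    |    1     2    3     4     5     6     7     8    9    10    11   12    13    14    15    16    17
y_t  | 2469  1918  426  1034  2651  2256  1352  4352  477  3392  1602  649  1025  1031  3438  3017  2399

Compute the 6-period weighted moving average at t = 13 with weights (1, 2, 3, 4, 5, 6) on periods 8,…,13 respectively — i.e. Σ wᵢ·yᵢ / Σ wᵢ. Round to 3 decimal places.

Weighted sum: 1·4352 + 2·477 + 3·3392 + 4·1602 + 5·649 + 6·1025 = 4352 + 954 + 10176 + 6408 + 3245 + 6150 = 31285
Weight total: 1 + 2 + 3 + 4 + 5 + 6 = 21
WMA = 31285 / 21 = 1489.762

1489.762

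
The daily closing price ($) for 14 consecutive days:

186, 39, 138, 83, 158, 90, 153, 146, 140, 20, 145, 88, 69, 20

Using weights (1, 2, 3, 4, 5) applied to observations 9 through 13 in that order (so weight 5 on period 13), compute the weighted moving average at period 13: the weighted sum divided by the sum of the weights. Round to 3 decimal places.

87.467

Weighted sum: 1·140 + 2·20 + 3·145 + 4·88 + 5·69 = 140 + 40 + 435 + 352 + 345 = 1312
Weight total: 1 + 2 + 3 + 4 + 5 = 15
WMA = 1312 / 15 = 87.467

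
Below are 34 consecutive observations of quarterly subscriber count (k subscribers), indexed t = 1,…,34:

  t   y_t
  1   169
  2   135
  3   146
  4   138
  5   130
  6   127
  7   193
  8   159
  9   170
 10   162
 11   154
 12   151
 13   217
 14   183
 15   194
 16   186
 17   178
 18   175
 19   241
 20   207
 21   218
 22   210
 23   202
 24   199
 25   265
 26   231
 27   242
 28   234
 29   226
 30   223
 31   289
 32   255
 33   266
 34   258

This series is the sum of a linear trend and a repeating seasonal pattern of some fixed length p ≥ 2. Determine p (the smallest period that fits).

First differences y_{t+1} − y_t: -34, 11, -8, -8, -3, 66, -34, 11, -8, -8, -3, 66, -34, 11, …
The difference pattern repeats every 6 terms and not for any smaller step, so p = 6.

6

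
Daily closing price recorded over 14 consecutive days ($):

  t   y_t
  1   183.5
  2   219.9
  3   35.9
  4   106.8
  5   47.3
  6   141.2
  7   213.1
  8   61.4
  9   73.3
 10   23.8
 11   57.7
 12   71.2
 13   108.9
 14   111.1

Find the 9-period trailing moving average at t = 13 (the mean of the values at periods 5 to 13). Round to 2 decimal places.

Sum of periods 5–13: 47.3 + 141.2 + 213.1 + 61.4 + 73.3 + 23.8 + 57.7 + 71.2 + 108.9 = 797.9
Divide by 9: 797.9 / 9 = 88.66

88.66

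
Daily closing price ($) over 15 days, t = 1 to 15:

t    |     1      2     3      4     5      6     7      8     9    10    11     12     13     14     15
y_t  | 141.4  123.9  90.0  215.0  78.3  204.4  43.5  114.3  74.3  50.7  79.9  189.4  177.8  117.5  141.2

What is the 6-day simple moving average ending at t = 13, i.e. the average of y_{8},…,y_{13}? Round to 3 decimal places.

114.400

Sum of periods 8–13: 114.3 + 74.3 + 50.7 + 79.9 + 189.4 + 177.8 = 686.4
Divide by 6: 686.4 / 6 = 114.400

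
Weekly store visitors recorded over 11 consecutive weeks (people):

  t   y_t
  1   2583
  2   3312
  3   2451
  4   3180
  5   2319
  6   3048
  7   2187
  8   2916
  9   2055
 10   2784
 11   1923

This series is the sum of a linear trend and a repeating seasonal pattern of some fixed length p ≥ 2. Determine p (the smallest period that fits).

2

First differences y_{t+1} − y_t: 729, -861, 729, -861, 729, -861, …
The difference pattern repeats every 2 terms and not for any smaller step, so p = 2.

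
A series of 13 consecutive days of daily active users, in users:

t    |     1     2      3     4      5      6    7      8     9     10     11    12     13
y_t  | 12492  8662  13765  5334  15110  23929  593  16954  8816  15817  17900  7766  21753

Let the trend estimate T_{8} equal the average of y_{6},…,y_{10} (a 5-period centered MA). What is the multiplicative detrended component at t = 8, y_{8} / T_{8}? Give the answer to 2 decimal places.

Trend T_8 = (23929 + 593 + 16954 + 8816 + 15817) / 5 = 66109/5 = 13221.8000
Ratio to trend: 16954 / 13221.8000 = 1.28

1.28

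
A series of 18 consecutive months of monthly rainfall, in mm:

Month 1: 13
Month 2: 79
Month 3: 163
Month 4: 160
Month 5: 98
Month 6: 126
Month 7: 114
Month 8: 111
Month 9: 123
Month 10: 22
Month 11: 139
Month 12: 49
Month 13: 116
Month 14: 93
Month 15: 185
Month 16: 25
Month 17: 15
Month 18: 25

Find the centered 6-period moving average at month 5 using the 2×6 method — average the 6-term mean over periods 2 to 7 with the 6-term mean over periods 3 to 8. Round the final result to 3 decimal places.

Sum over 2–7: 79 + 163 + 160 + 98 + 126 + 114 = 740
Sum over 3–8: 163 + 160 + 98 + 126 + 114 + 111 = 772
CMA at t=5 = (740 + 772) / (2·6) = 1512 / 12 = 126.000

126.000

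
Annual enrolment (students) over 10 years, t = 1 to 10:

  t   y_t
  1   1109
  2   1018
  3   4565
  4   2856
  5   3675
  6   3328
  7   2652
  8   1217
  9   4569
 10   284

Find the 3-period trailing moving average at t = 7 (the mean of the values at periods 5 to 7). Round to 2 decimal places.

3218.33

Sum of periods 5–7: 3675 + 3328 + 2652 = 9655
Divide by 3: 9655 / 3 = 3218.33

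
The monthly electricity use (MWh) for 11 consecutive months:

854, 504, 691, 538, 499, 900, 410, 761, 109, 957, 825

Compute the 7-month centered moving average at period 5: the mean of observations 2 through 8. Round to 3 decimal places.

614.714

Sum of periods 2–8: 504 + 691 + 538 + 499 + 900 + 410 + 761 = 4303
Divide by 7: 4303 / 7 = 614.714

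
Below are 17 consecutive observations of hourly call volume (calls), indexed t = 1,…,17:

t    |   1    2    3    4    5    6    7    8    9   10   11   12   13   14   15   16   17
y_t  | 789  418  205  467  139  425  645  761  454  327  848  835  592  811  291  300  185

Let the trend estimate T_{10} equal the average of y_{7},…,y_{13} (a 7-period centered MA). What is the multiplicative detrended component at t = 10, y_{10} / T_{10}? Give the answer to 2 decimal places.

0.51

Trend T_10 = (645 + 761 + 454 + 327 + 848 + 835 + 592) / 7 = 4462/7 = 637.4286
Ratio to trend: 327 / 637.4286 = 0.51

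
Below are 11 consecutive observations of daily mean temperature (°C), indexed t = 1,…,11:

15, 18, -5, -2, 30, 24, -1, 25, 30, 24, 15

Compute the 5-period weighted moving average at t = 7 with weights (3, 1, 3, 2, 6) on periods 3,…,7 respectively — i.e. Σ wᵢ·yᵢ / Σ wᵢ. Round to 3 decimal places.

7.667

Weighted sum: 3·-5 + 1·-2 + 3·30 + 2·24 + 6·-1 = -15 + -2 + 90 + 48 + -6 = 115
Weight total: 3 + 1 + 3 + 2 + 6 = 15
WMA = 115 / 15 = 7.667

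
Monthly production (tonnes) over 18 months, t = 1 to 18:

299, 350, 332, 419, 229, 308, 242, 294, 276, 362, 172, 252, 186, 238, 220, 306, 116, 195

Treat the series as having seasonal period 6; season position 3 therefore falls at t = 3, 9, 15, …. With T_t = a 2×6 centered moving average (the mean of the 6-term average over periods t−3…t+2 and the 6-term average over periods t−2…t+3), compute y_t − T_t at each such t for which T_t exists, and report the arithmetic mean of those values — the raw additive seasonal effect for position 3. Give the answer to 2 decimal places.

Season position 3 occurs at t = 9, 15 (where T_t is defined).
t=9: T_9 = 271.0000; y_9 − T_9 = 276 − 271.0000 = 5.0000
t=15: T_15 = 214.9167; y_15 − T_15 = 220 − 214.9167 = 5.0833
Mean deviation: (5.0000 + 5.0833) / 2 = 5.04

5.04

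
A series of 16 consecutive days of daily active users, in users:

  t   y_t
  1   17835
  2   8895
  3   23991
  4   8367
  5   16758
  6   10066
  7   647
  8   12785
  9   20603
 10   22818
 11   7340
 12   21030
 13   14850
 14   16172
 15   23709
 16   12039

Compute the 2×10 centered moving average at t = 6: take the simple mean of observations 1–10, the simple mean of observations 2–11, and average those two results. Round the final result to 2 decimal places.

13751.75

Sum over 1–10: 17835 + 8895 + 23991 + 8367 + 16758 + 10066 + 647 + 12785 + 20603 + 22818 = 142765
Sum over 2–11: 8895 + 23991 + 8367 + 16758 + 10066 + 647 + 12785 + 20603 + 22818 + 7340 = 132270
CMA at t=6 = (142765 + 132270) / (2·10) = 275035 / 20 = 13751.75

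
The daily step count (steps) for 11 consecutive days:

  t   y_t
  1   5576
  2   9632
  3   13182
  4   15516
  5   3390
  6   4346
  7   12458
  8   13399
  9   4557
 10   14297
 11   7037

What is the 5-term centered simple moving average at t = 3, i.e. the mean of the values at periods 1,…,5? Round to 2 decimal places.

Sum of periods 1–5: 5576 + 9632 + 13182 + 15516 + 3390 = 47296
Divide by 5: 47296 / 5 = 9459.20

9459.20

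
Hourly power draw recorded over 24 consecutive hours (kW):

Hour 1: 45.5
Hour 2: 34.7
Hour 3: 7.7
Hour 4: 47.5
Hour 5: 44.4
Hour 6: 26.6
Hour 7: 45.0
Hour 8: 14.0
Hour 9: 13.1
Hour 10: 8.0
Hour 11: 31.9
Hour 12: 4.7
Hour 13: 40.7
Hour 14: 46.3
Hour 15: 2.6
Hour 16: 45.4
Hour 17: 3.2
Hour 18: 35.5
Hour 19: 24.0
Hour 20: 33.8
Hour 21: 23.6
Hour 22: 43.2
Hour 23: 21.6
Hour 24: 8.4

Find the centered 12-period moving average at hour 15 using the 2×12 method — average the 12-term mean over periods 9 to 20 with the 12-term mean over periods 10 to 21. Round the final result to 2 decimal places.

24.54

Sum over 9–20: 13.1 + 8.0 + 31.9 + 4.7 + 40.7 + 46.3 + 2.6 + 45.4 + 3.2 + 35.5 + 24.0 + 33.8 = 289.2
Sum over 10–21: 8.0 + 31.9 + 4.7 + 40.7 + 46.3 + 2.6 + 45.4 + 3.2 + 35.5 + 24.0 + 33.8 + 23.6 = 299.7
CMA at t=15 = (289.2 + 299.7) / (2·12) = 588.9 / 24 = 24.54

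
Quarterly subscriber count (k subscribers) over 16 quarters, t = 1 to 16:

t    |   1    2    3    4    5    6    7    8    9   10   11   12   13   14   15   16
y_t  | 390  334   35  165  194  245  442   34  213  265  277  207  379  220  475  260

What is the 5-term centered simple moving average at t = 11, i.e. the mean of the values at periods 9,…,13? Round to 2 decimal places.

268.20

Sum of periods 9–13: 213 + 265 + 277 + 207 + 379 = 1341
Divide by 5: 1341 / 5 = 268.20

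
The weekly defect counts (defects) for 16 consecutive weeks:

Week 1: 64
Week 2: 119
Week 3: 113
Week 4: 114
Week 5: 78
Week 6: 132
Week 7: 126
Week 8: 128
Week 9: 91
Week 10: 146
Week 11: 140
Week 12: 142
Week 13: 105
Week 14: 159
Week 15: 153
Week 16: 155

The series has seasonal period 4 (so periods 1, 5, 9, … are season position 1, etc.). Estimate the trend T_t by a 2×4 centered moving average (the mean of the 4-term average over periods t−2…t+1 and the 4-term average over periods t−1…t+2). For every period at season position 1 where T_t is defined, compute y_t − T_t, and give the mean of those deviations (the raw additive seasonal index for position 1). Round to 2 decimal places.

-33.17

Season position 1 occurs at t = 5, 9, 13 (where T_t is defined).
t=5: T_5 = 110.8750; y_5 − T_5 = 78 − 110.8750 = -32.8750
t=9: T_9 = 124.5000; y_9 − T_9 = 91 − 124.5000 = -33.5000
t=13: T_13 = 138.1250; y_13 − T_13 = 105 − 138.1250 = -33.1250
Mean deviation: (-32.8750 + -33.5000 + -33.1250) / 3 = -33.17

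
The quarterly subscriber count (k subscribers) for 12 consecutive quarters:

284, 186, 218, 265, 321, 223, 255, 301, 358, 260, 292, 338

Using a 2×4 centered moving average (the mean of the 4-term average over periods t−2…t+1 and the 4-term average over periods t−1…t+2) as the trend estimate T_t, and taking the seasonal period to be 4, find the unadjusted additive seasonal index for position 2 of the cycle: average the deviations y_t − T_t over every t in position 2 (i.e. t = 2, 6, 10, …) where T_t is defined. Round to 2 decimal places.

Season position 2 occurs at t = 6, 10 (where T_t is defined).
t=6: T_6 = 270.5000; y_6 − T_6 = 223 − 270.5000 = -47.5000
t=10: T_10 = 307.3750; y_10 − T_10 = 260 − 307.3750 = -47.3750
Mean deviation: (-47.5000 + -47.3750) / 2 = -47.44

-47.44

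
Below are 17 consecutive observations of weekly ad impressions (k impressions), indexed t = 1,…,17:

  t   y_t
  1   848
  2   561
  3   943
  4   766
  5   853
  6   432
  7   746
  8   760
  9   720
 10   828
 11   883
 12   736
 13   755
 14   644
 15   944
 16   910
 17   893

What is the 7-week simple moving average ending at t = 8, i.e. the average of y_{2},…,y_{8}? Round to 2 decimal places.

723.00

Sum of periods 2–8: 561 + 943 + 766 + 853 + 432 + 746 + 760 = 5061
Divide by 7: 5061 / 7 = 723.00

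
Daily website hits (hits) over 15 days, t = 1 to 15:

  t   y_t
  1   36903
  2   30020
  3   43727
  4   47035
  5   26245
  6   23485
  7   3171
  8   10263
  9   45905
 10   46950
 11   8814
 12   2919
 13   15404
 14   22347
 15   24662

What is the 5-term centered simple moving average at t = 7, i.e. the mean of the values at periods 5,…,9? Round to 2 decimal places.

21813.80

Sum of periods 5–9: 26245 + 23485 + 3171 + 10263 + 45905 = 109069
Divide by 5: 109069 / 5 = 21813.80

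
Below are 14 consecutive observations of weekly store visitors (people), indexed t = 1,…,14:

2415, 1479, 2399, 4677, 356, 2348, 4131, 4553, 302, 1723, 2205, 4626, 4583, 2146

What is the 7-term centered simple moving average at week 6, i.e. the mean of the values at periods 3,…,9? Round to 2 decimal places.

Sum of periods 3–9: 2399 + 4677 + 356 + 2348 + 4131 + 4553 + 302 = 18766
Divide by 7: 18766 / 7 = 2680.86

2680.86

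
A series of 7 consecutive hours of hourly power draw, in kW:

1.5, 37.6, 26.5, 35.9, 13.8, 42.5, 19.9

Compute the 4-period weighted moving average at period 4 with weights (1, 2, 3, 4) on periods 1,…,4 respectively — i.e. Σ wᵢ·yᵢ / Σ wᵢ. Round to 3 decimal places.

Weighted sum: 1·1.5 + 2·37.6 + 3·26.5 + 4·35.9 = 1.5 + 75.2 + 79.5 + 143.6 = 299.8
Weight total: 1 + 2 + 3 + 4 = 10
WMA = 299.8 / 10 = 29.980

29.980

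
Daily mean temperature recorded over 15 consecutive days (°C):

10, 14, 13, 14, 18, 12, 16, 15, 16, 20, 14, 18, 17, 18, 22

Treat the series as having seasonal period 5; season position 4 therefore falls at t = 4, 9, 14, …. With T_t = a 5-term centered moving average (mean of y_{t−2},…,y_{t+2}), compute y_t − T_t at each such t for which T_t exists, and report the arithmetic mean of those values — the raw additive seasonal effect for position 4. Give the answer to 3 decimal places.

-0.200

Season position 4 occurs at t = 4, 9 (where T_t is defined).
t=4: T_4 = 14.20000; y_4 − T_4 = 14 − 14.20000 = -0.20000
t=9: T_9 = 16.20000; y_9 − T_9 = 16 − 16.20000 = -0.20000
Mean deviation: (-0.20000 + -0.20000) / 2 = -0.200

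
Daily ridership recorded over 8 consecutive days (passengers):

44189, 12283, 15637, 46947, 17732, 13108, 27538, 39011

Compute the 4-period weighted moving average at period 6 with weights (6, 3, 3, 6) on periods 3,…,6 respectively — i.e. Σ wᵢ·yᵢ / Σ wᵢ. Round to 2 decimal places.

20361.50

Weighted sum: 6·15637 + 3·46947 + 3·17732 + 6·13108 = 93822 + 140841 + 53196 + 78648 = 366507
Weight total: 6 + 3 + 3 + 6 = 18
WMA = 366507 / 18 = 20361.50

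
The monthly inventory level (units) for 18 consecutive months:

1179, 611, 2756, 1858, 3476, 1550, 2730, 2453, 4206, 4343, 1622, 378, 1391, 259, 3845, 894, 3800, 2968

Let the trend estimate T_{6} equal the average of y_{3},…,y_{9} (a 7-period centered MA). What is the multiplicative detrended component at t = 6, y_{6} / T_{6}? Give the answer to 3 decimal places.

0.570

Trend T_6 = (2756 + 1858 + 3476 + 1550 + 2730 + 2453 + 4206) / 7 = 19029/7 = 2718.42857
Ratio to trend: 1550 / 2718.42857 = 0.570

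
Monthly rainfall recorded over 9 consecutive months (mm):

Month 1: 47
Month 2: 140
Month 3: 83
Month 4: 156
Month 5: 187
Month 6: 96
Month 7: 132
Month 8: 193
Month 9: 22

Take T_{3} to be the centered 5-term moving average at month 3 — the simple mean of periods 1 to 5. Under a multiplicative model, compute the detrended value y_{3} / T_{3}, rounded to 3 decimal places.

Trend T_3 = (47 + 140 + 83 + 156 + 187) / 5 = 613/5 = 122.60000
Ratio to trend: 83 / 122.60000 = 0.677

0.677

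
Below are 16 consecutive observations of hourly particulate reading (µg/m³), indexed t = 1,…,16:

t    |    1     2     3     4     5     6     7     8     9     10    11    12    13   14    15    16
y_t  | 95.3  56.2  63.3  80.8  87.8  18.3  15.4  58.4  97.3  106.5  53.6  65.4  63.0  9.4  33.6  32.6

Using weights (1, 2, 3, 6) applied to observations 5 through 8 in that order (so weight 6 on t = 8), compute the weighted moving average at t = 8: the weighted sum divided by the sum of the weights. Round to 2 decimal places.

43.42

Weighted sum: 1·87.8 + 2·18.3 + 3·15.4 + 6·58.4 = 87.8 + 36.6 + 46.2 + 350.4 = 521.0
Weight total: 1 + 2 + 3 + 6 = 12
WMA = 521.0 / 12 = 43.42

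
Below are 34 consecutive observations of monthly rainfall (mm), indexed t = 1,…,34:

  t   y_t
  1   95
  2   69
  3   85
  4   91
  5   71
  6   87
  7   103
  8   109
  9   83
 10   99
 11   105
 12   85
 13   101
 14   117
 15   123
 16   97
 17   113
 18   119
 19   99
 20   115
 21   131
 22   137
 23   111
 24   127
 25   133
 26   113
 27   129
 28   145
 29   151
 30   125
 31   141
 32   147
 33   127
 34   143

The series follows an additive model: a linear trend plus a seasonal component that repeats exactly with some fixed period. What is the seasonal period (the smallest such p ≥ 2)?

7

First differences y_{t+1} − y_t: -26, 16, 6, -20, 16, 16, 6, -26, 16, 6, -20, 16, 16, 6, -26, 16, …
The difference pattern repeats every 7 terms and not for any smaller step, so p = 7.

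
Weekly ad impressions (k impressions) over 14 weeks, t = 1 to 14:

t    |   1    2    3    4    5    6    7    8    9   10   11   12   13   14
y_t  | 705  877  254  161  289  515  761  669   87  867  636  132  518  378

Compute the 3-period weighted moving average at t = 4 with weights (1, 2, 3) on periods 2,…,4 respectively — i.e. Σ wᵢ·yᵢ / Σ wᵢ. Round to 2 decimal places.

311.33

Weighted sum: 1·877 + 2·254 + 3·161 = 877 + 508 + 483 = 1868
Weight total: 1 + 2 + 3 = 6
WMA = 1868 / 6 = 311.33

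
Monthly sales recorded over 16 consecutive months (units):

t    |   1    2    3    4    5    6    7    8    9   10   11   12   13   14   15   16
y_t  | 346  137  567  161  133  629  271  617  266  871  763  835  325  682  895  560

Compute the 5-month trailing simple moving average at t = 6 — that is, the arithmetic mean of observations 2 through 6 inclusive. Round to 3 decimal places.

Sum of periods 2–6: 137 + 567 + 161 + 133 + 629 = 1627
Divide by 5: 1627 / 5 = 325.400

325.400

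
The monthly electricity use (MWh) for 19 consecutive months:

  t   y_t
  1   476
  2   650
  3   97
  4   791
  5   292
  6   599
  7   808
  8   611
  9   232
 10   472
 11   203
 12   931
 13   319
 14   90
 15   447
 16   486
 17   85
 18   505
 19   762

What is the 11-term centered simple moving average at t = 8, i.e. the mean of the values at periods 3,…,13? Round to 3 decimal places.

486.818

Sum of periods 3–13: 97 + 791 + 292 + 599 + 808 + 611 + 232 + 472 + 203 + 931 + 319 = 5355
Divide by 11: 5355 / 11 = 486.818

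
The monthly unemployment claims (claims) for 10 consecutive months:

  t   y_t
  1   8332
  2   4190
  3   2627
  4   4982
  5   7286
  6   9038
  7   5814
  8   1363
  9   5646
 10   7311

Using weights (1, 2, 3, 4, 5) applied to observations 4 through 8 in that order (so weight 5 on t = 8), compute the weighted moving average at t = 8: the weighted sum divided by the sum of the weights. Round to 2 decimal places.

Weighted sum: 1·4982 + 2·7286 + 3·9038 + 4·5814 + 5·1363 = 4982 + 14572 + 27114 + 23256 + 6815 = 76739
Weight total: 1 + 2 + 3 + 4 + 5 = 15
WMA = 76739 / 15 = 5115.93

5115.93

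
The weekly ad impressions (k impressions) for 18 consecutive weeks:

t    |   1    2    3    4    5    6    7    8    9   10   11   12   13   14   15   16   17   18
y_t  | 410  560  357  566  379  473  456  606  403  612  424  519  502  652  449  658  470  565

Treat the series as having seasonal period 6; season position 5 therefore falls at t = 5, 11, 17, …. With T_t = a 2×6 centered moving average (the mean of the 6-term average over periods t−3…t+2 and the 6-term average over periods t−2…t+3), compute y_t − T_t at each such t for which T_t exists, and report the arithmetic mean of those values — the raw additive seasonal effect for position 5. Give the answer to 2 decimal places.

Season position 5 occurs at t = 5, 11 (where T_t is defined).
t=5: T_5 = 469.0000; y_5 − T_5 = 379 − 469.0000 = -90.0000
t=11: T_11 = 514.8333; y_11 − T_11 = 424 − 514.8333 = -90.8333
Mean deviation: (-90.0000 + -90.8333) / 2 = -90.42

-90.42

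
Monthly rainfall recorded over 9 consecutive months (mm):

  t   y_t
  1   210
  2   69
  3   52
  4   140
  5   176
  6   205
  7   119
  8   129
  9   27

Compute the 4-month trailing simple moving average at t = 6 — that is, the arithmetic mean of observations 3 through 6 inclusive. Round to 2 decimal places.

143.25

Sum of periods 3–6: 52 + 140 + 176 + 205 = 573
Divide by 4: 573 / 4 = 143.25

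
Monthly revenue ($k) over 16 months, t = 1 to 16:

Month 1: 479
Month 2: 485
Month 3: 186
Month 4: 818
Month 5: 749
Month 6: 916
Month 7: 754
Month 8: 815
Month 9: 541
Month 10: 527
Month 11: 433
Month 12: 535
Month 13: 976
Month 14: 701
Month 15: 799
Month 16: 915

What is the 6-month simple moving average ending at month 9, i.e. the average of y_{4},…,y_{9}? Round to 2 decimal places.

Sum of periods 4–9: 818 + 749 + 916 + 754 + 815 + 541 = 4593
Divide by 6: 4593 / 6 = 765.50

765.50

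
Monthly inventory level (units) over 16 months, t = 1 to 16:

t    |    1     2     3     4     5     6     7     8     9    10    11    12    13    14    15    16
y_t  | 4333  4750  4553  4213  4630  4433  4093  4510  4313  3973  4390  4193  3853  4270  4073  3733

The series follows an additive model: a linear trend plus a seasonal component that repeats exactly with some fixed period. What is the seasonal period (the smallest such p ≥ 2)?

First differences y_{t+1} − y_t: 417, -197, -340, 417, -197, -340, 417, -197, …
The difference pattern repeats every 3 terms and not for any smaller step, so p = 3.

3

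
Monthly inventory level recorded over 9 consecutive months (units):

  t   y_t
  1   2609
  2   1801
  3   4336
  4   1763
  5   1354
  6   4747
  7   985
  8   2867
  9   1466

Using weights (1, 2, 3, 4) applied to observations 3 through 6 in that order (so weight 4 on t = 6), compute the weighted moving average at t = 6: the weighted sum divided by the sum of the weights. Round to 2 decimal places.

Weighted sum: 1·4336 + 2·1763 + 3·1354 + 4·4747 = 4336 + 3526 + 4062 + 18988 = 30912
Weight total: 1 + 2 + 3 + 4 = 10
WMA = 30912 / 10 = 3091.20

3091.20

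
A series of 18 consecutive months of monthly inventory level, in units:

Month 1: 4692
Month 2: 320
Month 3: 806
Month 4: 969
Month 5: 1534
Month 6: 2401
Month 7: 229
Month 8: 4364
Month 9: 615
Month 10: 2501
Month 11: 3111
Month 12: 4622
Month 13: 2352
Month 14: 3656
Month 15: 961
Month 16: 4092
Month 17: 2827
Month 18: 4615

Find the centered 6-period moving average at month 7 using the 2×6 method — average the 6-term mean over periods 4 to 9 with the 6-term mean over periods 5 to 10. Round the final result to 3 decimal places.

1813.000

Sum over 4–9: 969 + 1534 + 2401 + 229 + 4364 + 615 = 10112
Sum over 5–10: 1534 + 2401 + 229 + 4364 + 615 + 2501 = 11644
CMA at t=7 = (10112 + 11644) / (2·6) = 21756 / 12 = 1813.000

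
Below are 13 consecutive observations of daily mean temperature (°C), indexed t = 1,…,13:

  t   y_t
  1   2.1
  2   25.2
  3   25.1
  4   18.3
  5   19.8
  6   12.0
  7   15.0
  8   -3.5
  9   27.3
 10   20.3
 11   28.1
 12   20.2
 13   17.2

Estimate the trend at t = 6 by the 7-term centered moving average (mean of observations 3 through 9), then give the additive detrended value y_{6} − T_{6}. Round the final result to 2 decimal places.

Trend T_6 = (25.1 + 18.3 + 19.8 + 12.0 + 15.0 + (-3.5) + 27.3) / 7 = 114.0/7 = 16.2857
Detrended value: 12.0 − 16.2857 = -4.29

-4.29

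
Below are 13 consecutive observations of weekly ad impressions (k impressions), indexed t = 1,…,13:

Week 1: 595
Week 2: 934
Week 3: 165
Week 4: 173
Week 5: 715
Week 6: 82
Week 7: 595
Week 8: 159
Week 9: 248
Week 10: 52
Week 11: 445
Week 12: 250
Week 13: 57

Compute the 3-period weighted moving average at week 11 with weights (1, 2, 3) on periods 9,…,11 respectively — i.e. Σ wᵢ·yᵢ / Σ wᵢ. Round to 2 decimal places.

Weighted sum: 1·248 + 2·52 + 3·445 = 248 + 104 + 1335 = 1687
Weight total: 1 + 2 + 3 = 6
WMA = 1687 / 6 = 281.17

281.17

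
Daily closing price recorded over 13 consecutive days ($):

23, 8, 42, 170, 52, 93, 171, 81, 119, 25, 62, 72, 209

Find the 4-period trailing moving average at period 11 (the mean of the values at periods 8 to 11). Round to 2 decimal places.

71.75

Sum of periods 8–11: 81 + 119 + 25 + 62 = 287
Divide by 4: 287 / 4 = 71.75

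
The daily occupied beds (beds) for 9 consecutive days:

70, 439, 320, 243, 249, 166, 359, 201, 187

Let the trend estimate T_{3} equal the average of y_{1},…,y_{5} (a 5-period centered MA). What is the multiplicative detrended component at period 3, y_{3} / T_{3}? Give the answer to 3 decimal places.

Trend T_3 = (70 + 439 + 320 + 243 + 249) / 5 = 1321/5 = 264.20000
Ratio to trend: 320 / 264.20000 = 1.211

1.211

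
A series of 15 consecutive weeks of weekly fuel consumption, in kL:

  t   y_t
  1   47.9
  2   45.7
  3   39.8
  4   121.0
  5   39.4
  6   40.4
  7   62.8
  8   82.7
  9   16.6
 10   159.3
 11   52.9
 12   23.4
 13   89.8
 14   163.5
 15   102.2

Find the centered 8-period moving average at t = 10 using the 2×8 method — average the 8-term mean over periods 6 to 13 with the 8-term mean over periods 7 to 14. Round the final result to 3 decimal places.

Sum over 6–13: 40.4 + 62.8 + 82.7 + 16.6 + 159.3 + 52.9 + 23.4 + 89.8 = 527.9
Sum over 7–14: 62.8 + 82.7 + 16.6 + 159.3 + 52.9 + 23.4 + 89.8 + 163.5 = 651.0
CMA at t=10 = (527.9 + 651.0) / (2·8) = 1178.9 / 16 = 73.681

73.681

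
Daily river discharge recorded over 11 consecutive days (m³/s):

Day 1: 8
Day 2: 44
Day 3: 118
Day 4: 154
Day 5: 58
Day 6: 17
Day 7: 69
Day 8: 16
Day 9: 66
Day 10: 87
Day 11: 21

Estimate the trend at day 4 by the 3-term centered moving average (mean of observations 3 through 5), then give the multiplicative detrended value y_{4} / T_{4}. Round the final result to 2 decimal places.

Trend T_4 = (118 + 154 + 58) / 3 = 330/3 = 110.0000
Ratio to trend: 154 / 110.0000 = 1.40

1.40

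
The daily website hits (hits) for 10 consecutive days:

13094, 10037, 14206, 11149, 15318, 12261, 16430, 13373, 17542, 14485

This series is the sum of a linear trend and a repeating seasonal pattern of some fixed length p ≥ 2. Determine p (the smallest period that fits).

First differences y_{t+1} − y_t: -3057, 4169, -3057, 4169, -3057, 4169, …
The difference pattern repeats every 2 terms and not for any smaller step, so p = 2.

2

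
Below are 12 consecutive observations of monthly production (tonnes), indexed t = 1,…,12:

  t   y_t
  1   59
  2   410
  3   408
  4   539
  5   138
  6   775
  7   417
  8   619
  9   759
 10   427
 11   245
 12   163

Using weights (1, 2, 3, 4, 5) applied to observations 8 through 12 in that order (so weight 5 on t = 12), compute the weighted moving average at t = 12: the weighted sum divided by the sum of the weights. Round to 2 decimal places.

347.53

Weighted sum: 1·619 + 2·759 + 3·427 + 4·245 + 5·163 = 619 + 1518 + 1281 + 980 + 815 = 5213
Weight total: 1 + 2 + 3 + 4 + 5 = 15
WMA = 5213 / 15 = 347.53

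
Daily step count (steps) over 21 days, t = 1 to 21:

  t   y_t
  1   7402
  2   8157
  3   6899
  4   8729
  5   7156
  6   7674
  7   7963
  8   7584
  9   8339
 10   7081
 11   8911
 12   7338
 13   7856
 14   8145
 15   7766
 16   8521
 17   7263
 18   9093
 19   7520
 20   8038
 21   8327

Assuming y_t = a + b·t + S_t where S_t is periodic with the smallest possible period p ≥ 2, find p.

First differences y_{t+1} − y_t: 755, -1258, 1830, -1573, 518, 289, -379, 755, -1258, 1830, -1573, 518, 289, -379, 755, -1258, …
The difference pattern repeats every 7 terms and not for any smaller step, so p = 7.

7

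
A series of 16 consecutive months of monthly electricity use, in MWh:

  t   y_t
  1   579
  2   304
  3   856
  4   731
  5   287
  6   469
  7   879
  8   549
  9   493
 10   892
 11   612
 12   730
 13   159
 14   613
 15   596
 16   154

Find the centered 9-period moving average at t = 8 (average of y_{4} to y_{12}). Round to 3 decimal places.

626.889

Sum of periods 4–12: 731 + 287 + 469 + 879 + 549 + 493 + 892 + 612 + 730 = 5642
Divide by 9: 5642 / 9 = 626.889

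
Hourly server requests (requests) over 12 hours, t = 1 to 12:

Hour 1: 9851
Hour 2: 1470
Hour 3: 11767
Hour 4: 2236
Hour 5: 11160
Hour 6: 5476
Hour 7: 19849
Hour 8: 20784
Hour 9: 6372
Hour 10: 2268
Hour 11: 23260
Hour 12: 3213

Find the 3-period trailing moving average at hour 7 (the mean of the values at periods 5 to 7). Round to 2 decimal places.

12161.67

Sum of periods 5–7: 11160 + 5476 + 19849 = 36485
Divide by 3: 36485 / 3 = 12161.67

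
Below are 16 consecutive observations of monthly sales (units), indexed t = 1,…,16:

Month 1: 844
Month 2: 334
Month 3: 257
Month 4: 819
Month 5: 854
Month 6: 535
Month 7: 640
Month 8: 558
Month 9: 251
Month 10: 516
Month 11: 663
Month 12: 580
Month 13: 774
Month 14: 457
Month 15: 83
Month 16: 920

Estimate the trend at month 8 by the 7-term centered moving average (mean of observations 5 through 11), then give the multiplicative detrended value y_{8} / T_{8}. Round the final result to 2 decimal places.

0.97

Trend T_8 = (854 + 535 + 640 + 558 + 251 + 516 + 663) / 7 = 4017/7 = 573.8571
Ratio to trend: 558 / 573.8571 = 0.97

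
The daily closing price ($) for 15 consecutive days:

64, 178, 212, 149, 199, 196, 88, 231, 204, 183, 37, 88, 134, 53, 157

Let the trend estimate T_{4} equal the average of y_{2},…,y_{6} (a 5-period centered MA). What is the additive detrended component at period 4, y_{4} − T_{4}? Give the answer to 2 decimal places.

-37.80

Trend T_4 = (178 + 212 + 149 + 199 + 196) / 5 = 934/5 = 186.8000
Detrended value: 149 − 186.8000 = -37.80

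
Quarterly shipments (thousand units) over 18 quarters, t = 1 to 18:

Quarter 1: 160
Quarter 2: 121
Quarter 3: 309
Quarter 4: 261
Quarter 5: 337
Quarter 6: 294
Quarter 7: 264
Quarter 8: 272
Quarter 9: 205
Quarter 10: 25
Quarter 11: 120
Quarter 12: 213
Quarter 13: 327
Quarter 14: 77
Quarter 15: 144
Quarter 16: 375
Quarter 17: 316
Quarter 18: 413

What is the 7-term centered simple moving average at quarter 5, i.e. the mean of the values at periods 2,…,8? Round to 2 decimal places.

Sum of periods 2–8: 121 + 309 + 261 + 337 + 294 + 264 + 272 = 1858
Divide by 7: 1858 / 7 = 265.43

265.43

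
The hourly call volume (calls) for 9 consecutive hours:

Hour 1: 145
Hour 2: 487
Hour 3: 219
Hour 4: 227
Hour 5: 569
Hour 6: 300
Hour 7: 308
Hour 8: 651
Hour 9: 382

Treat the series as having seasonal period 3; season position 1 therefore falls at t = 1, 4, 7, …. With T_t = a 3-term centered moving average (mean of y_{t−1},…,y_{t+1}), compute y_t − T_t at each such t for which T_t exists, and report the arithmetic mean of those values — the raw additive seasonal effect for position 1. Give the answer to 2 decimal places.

-111.50

Season position 1 occurs at t = 4, 7 (where T_t is defined).
t=4: T_4 = 338.3333; y_4 − T_4 = 227 − 338.3333 = -111.3333
t=7: T_7 = 419.6667; y_7 − T_7 = 308 − 419.6667 = -111.6667
Mean deviation: (-111.3333 + -111.6667) / 2 = -111.50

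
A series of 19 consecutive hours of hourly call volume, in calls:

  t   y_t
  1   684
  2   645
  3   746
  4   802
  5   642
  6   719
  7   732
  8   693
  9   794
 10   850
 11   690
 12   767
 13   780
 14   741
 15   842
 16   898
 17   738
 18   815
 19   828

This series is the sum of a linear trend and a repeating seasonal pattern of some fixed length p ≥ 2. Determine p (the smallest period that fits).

First differences y_{t+1} − y_t: -39, 101, 56, -160, 77, 13, -39, 101, 56, -160, 77, 13, -39, 101, …
The difference pattern repeats every 6 terms and not for any smaller step, so p = 6.

6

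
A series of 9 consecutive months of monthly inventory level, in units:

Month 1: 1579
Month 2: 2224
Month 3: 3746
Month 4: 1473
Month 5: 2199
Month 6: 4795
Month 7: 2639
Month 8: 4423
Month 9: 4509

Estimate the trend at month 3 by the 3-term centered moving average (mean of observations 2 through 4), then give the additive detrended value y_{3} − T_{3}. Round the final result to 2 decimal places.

1265.00

Trend T_3 = (2224 + 3746 + 1473) / 3 = 7443/3 = 2481.0000
Detrended value: 3746 − 2481.0000 = 1265.00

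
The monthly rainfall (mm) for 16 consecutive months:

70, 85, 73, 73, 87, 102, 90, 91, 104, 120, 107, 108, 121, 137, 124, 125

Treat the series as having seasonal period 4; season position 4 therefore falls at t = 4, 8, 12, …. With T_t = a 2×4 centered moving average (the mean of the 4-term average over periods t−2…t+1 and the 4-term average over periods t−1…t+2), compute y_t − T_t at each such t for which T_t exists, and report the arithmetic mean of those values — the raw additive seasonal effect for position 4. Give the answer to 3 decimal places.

-8.250

Season position 4 occurs at t = 4, 8, 12 (where T_t is defined).
t=4: T_4 = 81.62500; y_4 − T_4 = 73 − 81.62500 = -8.62500
t=8: T_8 = 99.00000; y_8 − T_8 = 91 − 99.00000 = -8.00000
t=12: T_12 = 116.12500; y_12 − T_12 = 108 − 116.12500 = -8.12500
Mean deviation: (-8.62500 + -8.00000 + -8.12500) / 3 = -8.250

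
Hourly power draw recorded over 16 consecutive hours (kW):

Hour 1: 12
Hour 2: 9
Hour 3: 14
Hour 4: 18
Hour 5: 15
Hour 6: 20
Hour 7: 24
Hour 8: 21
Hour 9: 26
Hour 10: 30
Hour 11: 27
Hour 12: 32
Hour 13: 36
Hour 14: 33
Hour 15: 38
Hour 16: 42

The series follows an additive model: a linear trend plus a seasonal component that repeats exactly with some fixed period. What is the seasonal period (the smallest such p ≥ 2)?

First differences y_{t+1} − y_t: -3, 5, 4, -3, 5, 4, -3, 5, …
The difference pattern repeats every 3 terms and not for any smaller step, so p = 3.

3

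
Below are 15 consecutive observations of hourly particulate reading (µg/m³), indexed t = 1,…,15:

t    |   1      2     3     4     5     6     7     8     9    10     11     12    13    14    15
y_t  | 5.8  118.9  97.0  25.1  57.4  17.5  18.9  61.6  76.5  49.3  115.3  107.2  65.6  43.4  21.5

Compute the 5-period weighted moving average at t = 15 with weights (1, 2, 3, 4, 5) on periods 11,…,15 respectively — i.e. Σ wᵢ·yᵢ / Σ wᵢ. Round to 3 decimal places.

53.840

Weighted sum: 1·115.3 + 2·107.2 + 3·65.6 + 4·43.4 + 5·21.5 = 115.3 + 214.4 + 196.8 + 173.6 + 107.5 = 807.6
Weight total: 1 + 2 + 3 + 4 + 5 = 15
WMA = 807.6 / 15 = 53.840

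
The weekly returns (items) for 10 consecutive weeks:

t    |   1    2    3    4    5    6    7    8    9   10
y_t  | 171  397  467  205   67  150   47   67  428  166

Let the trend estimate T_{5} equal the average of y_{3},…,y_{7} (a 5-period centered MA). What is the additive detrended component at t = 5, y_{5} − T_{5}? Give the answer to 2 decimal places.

-120.20

Trend T_5 = (467 + 205 + 67 + 150 + 47) / 5 = 936/5 = 187.2000
Detrended value: 67 − 187.2000 = -120.20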